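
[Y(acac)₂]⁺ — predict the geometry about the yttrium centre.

Each acetylacetonate is −1; balancing the +1 overall charge requires Y(III).
Group 3 minus oxidation state 3 gives a d⁰ configuration.
Counting donor atoms: 2×acetylacetonate (bidentate) → 4 donors. Coordination number = 4.
A d⁰ ion has no crystal-field stabilisation preference between square planar and tetrahedral, so four ligands adopt the sterically favoured tetrahedral geometry.

tetrahedral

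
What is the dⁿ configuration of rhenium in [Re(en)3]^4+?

d3

Ligand charges: ethylenediamine is neutral. With an overall charge of +4 the rhenium centre must be in the +4 oxidation state.
Group 7 minus oxidation state 4 gives a d³ configuration.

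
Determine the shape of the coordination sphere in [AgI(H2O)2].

Summing ligand charges against the 0 overall charge gives an oxidation state of +1 for silver.
Group 11 minus oxidation state 1 gives a d¹⁰ configuration.
With 3 monodentate ligands the coordination number is 3.
Three ligands around a d¹⁰ centre minimise repulsion in a trigonal-planar arrangement.

trigonal planar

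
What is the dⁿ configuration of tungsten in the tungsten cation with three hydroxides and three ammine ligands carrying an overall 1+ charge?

Summing ligand charges against the +1 overall charge gives an oxidation state of +4 for tungsten.
Group 6 minus oxidation state 4 gives a d² configuration.

d²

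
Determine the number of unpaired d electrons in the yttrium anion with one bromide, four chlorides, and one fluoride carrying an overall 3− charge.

Each bromide is −1; each chloride is −1; each fluoride is −1; balancing the −3 overall charge requires Y(III).
Group 3 minus oxidation state 3 gives a d⁰ configuration.
In an octahedral field the d⁰ configuration is t₂g⁰e_g⁰, giving 0 unpaired electrons.

0 unpaired electrons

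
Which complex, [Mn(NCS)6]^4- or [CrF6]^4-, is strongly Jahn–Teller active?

[Mn(NCS)6]^4-: Summing ligand charges against the −4 overall charge gives an oxidation state of +2 for manganese. Manganese is a group-7 element; Mn(II) is therefore d⁵. Isothiocyanate is a weak-field ligand for a first-row metal, so the complex is high-spin. The d⁵ configuration leaves the e_g set evenly filled (or empty) — no strong Jahn–Teller driving force.
[CrF6]^4-: Ligand charges: each fluoride is −1. With an overall charge of −4 the chromium centre must be in the +2 oxidation state. Group 6 minus oxidation state 2 gives a d⁴ configuration. Fluoride is a weak-field ligand for a first-row metal, so the complex is high-spin. The t₂g³e_g¹ (high-spin) configuration has an unevenly filled e_g set; the Jahn–Teller theorem predicts a tetragonal distortion (typically axial elongation) to lift the degeneracy.

[CrF6]^4-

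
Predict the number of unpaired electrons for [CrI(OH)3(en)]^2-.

Ligand charges: each iodide is −1; each hydroxide is −1; ethylenediamine is neutral. With an overall charge of −2 the chromium centre must be in the +2 oxidation state.
Chromium is a group-6 element; Cr(II) is therefore d⁴.
Counting donor atoms: 1×iodide (monodentate) → 1 donor; 3×hydroxide (monodentate) → 3 donors; 1×ethylenediamine (bidentate) → 2 donors. Coordination number = 6.
The spin state decides the count: Hydroxide and iodide are weak-field ligands for a first-row metal, so the complex is high-spin.
An octahedral high-spin d⁴ ion is t₂g³e_g¹, giving 4 unpaired electrons.

4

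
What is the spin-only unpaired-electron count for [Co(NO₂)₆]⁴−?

1 unpaired electron

Summing ligand charges against the −4 overall charge gives an oxidation state of +2 for cobalt.
Group 9 minus oxidation state 2 gives a d⁷ configuration.
The spin state decides the count: Nitro (N-bound nitrite) is a strong-field ligand (high in the spectrochemical series) for a first-row metal, so the complex is low-spin.
An octahedral low-spin d⁷ ion is t₂g⁶e_g¹, giving 1 unpaired electron.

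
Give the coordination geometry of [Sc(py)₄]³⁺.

Pyridine is neutral; balancing the +3 overall charge requires Sc(III).
Group 3 minus oxidation state 3 gives a d⁰ configuration.
Coordination number: 4.
A d⁰ ion has no crystal-field stabilisation preference between square planar and tetrahedral, so four ligands adopt the sterically favoured tetrahedral geometry.

tetrahedral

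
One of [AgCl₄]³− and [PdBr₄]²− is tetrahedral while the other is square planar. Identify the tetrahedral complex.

For [AgCl₄]³−: Each chloride is −1; balancing the −3 overall charge requires Ag(I). Ag sits in group 11, so the d-electron count is 11 − 1 = 10. A d¹⁰ ion has no crystal-field stabilisation preference between square planar and tetrahedral, so four ligands adopt the sterically favoured tetrahedral geometry. → tetrahedral.
For [PdBr₄]²−: Each bromide is −1; balancing the −2 overall charge requires Pd(II). Group 10 minus oxidation state 2 gives a d⁸ configuration. A 4d d⁸ ion has a large crystal-field splitting; square planar leaves the high-energy d_{x²−y²} orbital empty and maximises CFSE. → square planar.

[AgCl₄]³−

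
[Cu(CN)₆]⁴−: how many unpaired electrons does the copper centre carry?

1 unpaired electron

Ligand charges: each cyanide is −1. With an overall charge of −4 the copper centre must be in the +2 oxidation state.
Copper is a group-11 element; Cu(II) is therefore d⁹.
In an octahedral field the d⁹ configuration is t₂g⁶e_g³ (only one arrangement possible), giving 1 unpaired electron.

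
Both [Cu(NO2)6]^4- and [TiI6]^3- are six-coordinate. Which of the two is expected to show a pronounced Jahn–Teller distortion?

[Cu(NO2)6]^4-: Ligand charges: each nitro (N-bound nitrite) is −1. With an overall charge of −4 the copper centre must be in the +2 oxidation state. Cu sits in group 11, so the d-electron count is 11 − 2 = 9. The t₂g⁶e_g³ configuration has an unevenly filled e_g set; the Jahn–Teller theorem predicts a tetragonal distortion (typically axial elongation) to lift the degeneracy.
[TiI6]^3-: Summing ligand charges against the −3 overall charge gives an oxidation state of +3 for titanium. Ti sits in group 4, so the d-electron count is 4 − 3 = 1. The d¹ configuration leaves the e_g set evenly filled (or empty) — no strong Jahn–Teller driving force.

[Cu(NO2)6]^4-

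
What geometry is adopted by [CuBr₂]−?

Each bromide is −1; balancing the −1 overall charge requires Cu(I).
Group 11 minus oxidation state 1 gives a d¹⁰ configuration.
With 2 monodentate ligands the coordination number is 2.
A d¹⁰ ion with only two ligands adopts a linear arrangement (sp hybridisation; no CFSE preference).

linear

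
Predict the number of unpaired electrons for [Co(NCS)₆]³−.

0

Summing ligand charges against the −3 overall charge gives an oxidation state of +3 for cobalt.
Cobalt is a group-9 element; Co(III) is therefore d⁶.
The spin state decides the count: Co(III) has an exceptionally large octahedral splitting and is low-spin with essentially every ligand except fluoride.
An octahedral low-spin d⁶ ion is t₂g⁶e_g⁰, giving 0 unpaired electrons.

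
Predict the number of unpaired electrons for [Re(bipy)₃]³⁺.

2,2′-bipyridine is neutral; balancing the +3 overall charge requires Re(III).
Rhenium is a group-7 element; Re(III) is therefore d⁴.
Counting donor atoms: 3×2,2′-bipyridine (bidentate) → 6 donors. Coordination number = 6.
The spin state decides the count: a 5d ion has a large Δₒ and is invariably low-spin.
An octahedral low-spin d⁴ ion is t₂g⁴e_g⁰, giving 2 unpaired electrons.

2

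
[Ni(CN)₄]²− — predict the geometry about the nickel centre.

Ligand charges: each cyanide is −1. With an overall charge of −2 the nickel centre must be in the +2 oxidation state.
Group 10 minus oxidation state 2 gives a d⁸ configuration.
Coordination number: 4.
Cyanide is a strong-field ligand (high in the spectrochemical series).
A 3d d⁸ ion with strong-field ligands gains enough CFSE to favour square planar over tetrahedral.

square planar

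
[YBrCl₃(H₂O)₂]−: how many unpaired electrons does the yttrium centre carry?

0 unpaired electrons

Summing ligand charges against the −1 overall charge gives an oxidation state of +3 for yttrium.
Yttrium is a group-3 element; Y(III) is therefore d⁰.
In an octahedral field the d⁰ configuration is t₂g⁰e_g⁰, giving 0 unpaired electrons.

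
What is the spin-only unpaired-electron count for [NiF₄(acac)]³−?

Summing ligand charges against the −3 overall charge gives an oxidation state of +2 for nickel.
Group 10 minus oxidation state 2 gives a d⁸ configuration.
Counting donor atoms: 4×fluoride (monodentate) → 4 donors; 1×acetylacetonate (bidentate) → 2 donors. Coordination number = 6.
In an octahedral field the d⁸ configuration is t₂g⁶e_g² (only one arrangement possible), giving 2 unpaired electrons.

2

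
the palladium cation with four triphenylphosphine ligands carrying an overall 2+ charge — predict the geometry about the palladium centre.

square planar

Summing ligand charges against the +2 overall charge gives an oxidation state of +2 for palladium.
Group 10 minus oxidation state 2 gives a d⁸ configuration.
Coordination number: 4.
A 4d d⁸ ion has a large crystal-field splitting; square planar leaves the high-energy d_{x²−y²} orbital empty and maximises CFSE.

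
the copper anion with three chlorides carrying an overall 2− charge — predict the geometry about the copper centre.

trigonal planar

Ligand charges: each chloride is −1. With an overall charge of −2 the copper centre must be in the +1 oxidation state.
Group 11 minus oxidation state 1 gives a d¹⁰ configuration.
With 3 monodentate ligands the coordination number is 3.
Three ligands around a d¹⁰ centre minimise repulsion in a trigonal-planar arrangement.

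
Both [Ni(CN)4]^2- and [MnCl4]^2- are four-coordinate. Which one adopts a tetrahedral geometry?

For [Ni(CN)4]^2-: Ligand charges: each cyanide is −1. With an overall charge of −2 the nickel centre must be in the +2 oxidation state. Ni sits in group 10, so the d-electron count is 10 − 2 = 8. Cyanide is a strong-field ligand (high in the spectrochemical series). A 3d d⁸ ion with strong-field ligands gains enough CFSE to favour square planar over tetrahedral. → square planar.
For [MnCl4]^2-: Ligand charges: each chloride is −1. With an overall charge of −2 the manganese centre must be in the +2 oxidation state. Group 7 minus oxidation state 2 gives a d⁵ configuration. A high-spin d⁵ ion has zero CFSE in either geometry, so four ligands adopt the sterically favoured tetrahedral geometry. → tetrahedral.

[MnCl4]^2-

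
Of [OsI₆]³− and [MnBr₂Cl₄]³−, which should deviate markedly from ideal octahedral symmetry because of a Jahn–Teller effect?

[OsI₆]³−: Ligand charges: each iodide is −1. With an overall charge of −3 the osmium centre must be in the +3 oxidation state. Osmium is a group-8 element; Os(III) is therefore d⁵. A 5d ion has a large Δₒ and is invariably low-spin. The d⁵ configuration leaves the e_g set evenly filled (or empty) — no strong Jahn–Teller driving force.
[MnBr₂Cl₄]³−: Ligand charges: each bromide is −1; each chloride is −1. With an overall charge of −3 the manganese centre must be in the +3 oxidation state. Manganese is a group-7 element; Mn(III) is therefore d⁴. Bromide and chloride are weak-field ligands for a first-row metal, so the complex is high-spin. The t₂g³e_g¹ (high-spin) configuration has an unevenly filled e_g set; the Jahn–Teller theorem predicts a tetragonal distortion (typically axial elongation) to lift the degeneracy.

[MnBr₂Cl₄]³−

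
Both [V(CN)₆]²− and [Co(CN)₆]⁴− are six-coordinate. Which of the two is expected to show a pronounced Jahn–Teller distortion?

[V(CN)₆]²−: Ligand charges: each cyanide is −1. With an overall charge of −2 the vanadium centre must be in the +4 oxidation state. V sits in group 5, so the d-electron count is 5 − 4 = 1. The d¹ configuration leaves the e_g set evenly filled (or empty) — no strong Jahn–Teller driving force.
[Co(CN)₆]⁴−: Each cyanide is −1; balancing the −4 overall charge requires Co(II). Co sits in group 9, so the d-electron count is 9 − 2 = 7. Cyanide is a strong-field ligand (high in the spectrochemical series) for a first-row metal, so the complex is low-spin. The t₂g⁶e_g¹ (low-spin) configuration has an unevenly filled e_g set; the Jahn–Teller theorem predicts a tetragonal distortion (typically axial elongation) to lift the degeneracy.

[Co(CN)₆]⁴−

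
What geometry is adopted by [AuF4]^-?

Ligand charges: each fluoride is −1. With an overall charge of −1 the gold centre must be in the +3 oxidation state.
Au sits in group 11, so the d-electron count is 11 − 3 = 8.
With 4 monodentate ligands the coordination number is 4.
A 5d d⁸ ion has a large crystal-field splitting; square planar leaves the high-energy d_{x²−y²} orbital empty and maximises CFSE.

square planar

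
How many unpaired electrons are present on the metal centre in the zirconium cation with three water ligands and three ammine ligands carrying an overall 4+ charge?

Ligand charges: water is neutral; ammonia is neutral. With an overall charge of +4 the zirconium centre must be in the +4 oxidation state.
Group 4 minus oxidation state 4 gives a d⁰ configuration.
In an octahedral field the d⁰ configuration is t₂g⁰e_g⁰, giving 0 unpaired electrons.

0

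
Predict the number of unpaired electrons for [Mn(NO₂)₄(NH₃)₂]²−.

Summing ligand charges against the −2 overall charge gives an oxidation state of +2 for manganese.
Manganese is a group-7 element; Mn(II) is therefore d⁵.
The spin state decides the count: Nitro (N-bound nitrite) is a strong-field ligand (high in the spectrochemical series) for a first-row metal, so the complex is low-spin.
An octahedral low-spin d⁵ ion is t₂g⁵e_g⁰, giving 1 unpaired electron.

1 unpaired electron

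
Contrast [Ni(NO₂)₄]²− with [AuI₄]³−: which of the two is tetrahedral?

For [Ni(NO₂)₄]²−: Each nitro (N-bound nitrite) is −1; balancing the −2 overall charge requires Ni(II). Nickel is a group-10 element; Ni(II) is therefore d⁸. Nitro (N-bound nitrite) is a strong-field ligand (high in the spectrochemical series). A 3d d⁸ ion with strong-field ligands gains enough CFSE to favour square planar over tetrahedral. → square planar.
For [AuI₄]³−: Summing ligand charges against the −3 overall charge gives an oxidation state of +1 for gold. Group 11 minus oxidation state 1 gives a d¹⁰ configuration. A d¹⁰ ion has no crystal-field stabilisation preference between square planar and tetrahedral, so four ligands adopt the sterically favoured tetrahedral geometry. → tetrahedral.

[AuI₄]³−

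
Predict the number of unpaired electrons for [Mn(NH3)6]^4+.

Summing ligand charges against the +4 overall charge gives an oxidation state of +4 for manganese.
Manganese is a group-7 element; Mn(IV) is therefore d³.
In an octahedral field the d³ configuration is t₂g³e_g⁰ (only one arrangement possible), giving 3 unpaired electrons.

3 unpaired electrons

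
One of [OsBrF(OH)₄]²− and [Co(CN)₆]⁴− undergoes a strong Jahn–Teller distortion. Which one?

[Co(CN)₆]⁴−

[OsBrF(OH)₄]²−: Ligand charges: each bromide is −1; each fluoride is −1; each hydroxide is −1. With an overall charge of −2 the osmium centre must be in the +4 oxidation state. Group 8 minus oxidation state 4 gives a d⁴ configuration. A 5d ion has a large Δₒ and is invariably low-spin. The d⁴ configuration leaves the e_g set evenly filled (or empty) — no strong Jahn–Teller driving force.
[Co(CN)₆]⁴−: Summing ligand charges against the −4 overall charge gives an oxidation state of +2 for cobalt. Cobalt is a group-9 element; Co(II) is therefore d⁷. Cyanide is a strong-field ligand (high in the spectrochemical series) for a first-row metal, so the complex is low-spin. The t₂g⁶e_g¹ (low-spin) configuration has an unevenly filled e_g set; the Jahn–Teller theorem predicts a tetragonal distortion (typically axial elongation) to lift the degeneracy.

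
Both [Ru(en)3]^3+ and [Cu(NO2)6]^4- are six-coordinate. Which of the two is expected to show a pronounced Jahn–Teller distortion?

[Ru(en)3]^3+: Ethylenediamine is neutral; balancing the +3 overall charge requires Ru(III). Ru sits in group 8, so the d-electron count is 8 − 3 = 5. A 4d ion has a large Δₒ and is invariably low-spin. The d⁵ configuration leaves the e_g set evenly filled (or empty) — no strong Jahn–Teller driving force.
[Cu(NO2)6]^4-: Each nitro (N-bound nitrite) is −1; balancing the −4 overall charge requires Cu(II). Cu sits in group 11, so the d-electron count is 11 − 2 = 9. The t₂g⁶e_g³ configuration has an unevenly filled e_g set; the Jahn–Teller theorem predicts a tetragonal distortion (typically axial elongation) to lift the degeneracy.

[Cu(NO2)6]^4-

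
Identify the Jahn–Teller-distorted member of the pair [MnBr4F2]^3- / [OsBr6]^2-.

[MnBr4F2]^3-: Each bromide is −1; each fluoride is −1; balancing the −3 overall charge requires Mn(III). Group 7 minus oxidation state 3 gives a d⁴ configuration. Bromide and fluoride are weak-field ligands for a first-row metal, so the complex is high-spin. The t₂g³e_g¹ (high-spin) configuration has an unevenly filled e_g set; the Jahn–Teller theorem predicts a tetragonal distortion (typically axial elongation) to lift the degeneracy.
[OsBr6]^2-: Ligand charges: each bromide is −1. With an overall charge of −2 the osmium centre must be in the +4 oxidation state. Group 8 minus oxidation state 4 gives a d⁴ configuration. A 5d ion has a large Δₒ and is invariably low-spin. The d⁴ configuration leaves the e_g set evenly filled (or empty) — no strong Jahn–Teller driving force.

[MnBr4F2]^3-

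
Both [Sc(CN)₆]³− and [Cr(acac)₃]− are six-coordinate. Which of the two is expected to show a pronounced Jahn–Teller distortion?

[Cr(acac)₃]−

[Sc(CN)₆]³−: Each cyanide is −1; balancing the −3 overall charge requires Sc(III). Scandium is a group-3 element; Sc(III) is therefore d⁰. The d⁰ configuration leaves the e_g set evenly filled (or empty) — no strong Jahn–Teller driving force.
[Cr(acac)₃]−: Summing ligand charges against the −1 overall charge gives an oxidation state of +2 for chromium. Cr sits in group 6, so the d-electron count is 6 − 2 = 4. Acetylacetonate is a weak-field ligand for a first-row metal, so the complex is high-spin. The t₂g³e_g¹ (high-spin) configuration has an unevenly filled e_g set; the Jahn–Teller theorem predicts a tetragonal distortion (typically axial elongation) to lift the degeneracy.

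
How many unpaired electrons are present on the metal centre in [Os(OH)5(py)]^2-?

1

Summing ligand charges against the −2 overall charge gives an oxidation state of +3 for osmium.
Osmium is a group-8 element; Os(III) is therefore d⁵.
The spin state decides the count: a 5d ion has a large Δₒ and is invariably low-spin.
An octahedral low-spin d⁵ ion is t₂g⁵e_g⁰, giving 1 unpaired electron.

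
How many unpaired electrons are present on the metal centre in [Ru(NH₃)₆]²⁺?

Ammonia is neutral; balancing the +2 overall charge requires Ru(II).
Ru sits in group 8, so the d-electron count is 8 − 2 = 6.
The spin state decides the count: a 4d ion has a large Δₒ and is invariably low-spin.
An octahedral low-spin d⁶ ion is t₂g⁶e_g⁰, giving 0 unpaired electrons.

0 unpaired electrons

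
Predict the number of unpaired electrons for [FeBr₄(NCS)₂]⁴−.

Ligand charges: each bromide is −1; each isothiocyanate is −1. With an overall charge of −4 the iron centre must be in the +2 oxidation state.
Group 8 minus oxidation state 2 gives a d⁶ configuration.
The spin state decides the count: Bromide and isothiocyanate are weak-field ligands for a first-row metal, so the complex is high-spin.
An octahedral high-spin d⁶ ion is t₂g⁴e_g², giving 4 unpaired electrons.

4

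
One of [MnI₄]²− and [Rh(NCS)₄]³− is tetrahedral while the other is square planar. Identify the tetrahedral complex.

For [MnI₄]²−: Each iodide is −1; balancing the −2 overall charge requires Mn(II). Group 7 minus oxidation state 2 gives a d⁵ configuration. A high-spin d⁵ ion has zero CFSE in either geometry, so four ligands adopt the sterically favoured tetrahedral geometry. → tetrahedral.
For [Rh(NCS)₄]³−: Summing ligand charges against the −3 overall charge gives an oxidation state of +1 for rhodium. Rhodium is a group-9 element; Rh(I) is therefore d⁸. A 4d d⁸ ion has a large crystal-field splitting; square planar leaves the high-energy d_{x²−y²} orbital empty and maximises CFSE. → square planar.

[MnI₄]²−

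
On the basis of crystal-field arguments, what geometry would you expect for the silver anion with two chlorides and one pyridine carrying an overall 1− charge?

trigonal planar

Each chloride is −1; pyridine is neutral; balancing the −1 overall charge requires Ag(I).
Group 11 minus oxidation state 1 gives a d¹⁰ configuration.
With 3 monodentate ligands the coordination number is 3.
Three ligands around a d¹⁰ centre minimise repulsion in a trigonal-planar arrangement.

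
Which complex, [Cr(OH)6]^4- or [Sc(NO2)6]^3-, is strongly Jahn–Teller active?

[Cr(OH)6]^4-

[Cr(OH)6]^4-: Ligand charges: each hydroxide is −1. With an overall charge of −4 the chromium centre must be in the +2 oxidation state. Cr sits in group 6, so the d-electron count is 6 − 2 = 4. Hydroxide is a weak-field ligand for a first-row metal, so the complex is high-spin. The t₂g³e_g¹ (high-spin) configuration has an unevenly filled e_g set; the Jahn–Teller theorem predicts a tetragonal distortion (typically axial elongation) to lift the degeneracy.
[Sc(NO2)6]^3-: Summing ligand charges against the −3 overall charge gives an oxidation state of +3 for scandium. Group 3 minus oxidation state 3 gives a d⁰ configuration. The d⁰ configuration leaves the e_g set evenly filled (or empty) — no strong Jahn–Teller driving force.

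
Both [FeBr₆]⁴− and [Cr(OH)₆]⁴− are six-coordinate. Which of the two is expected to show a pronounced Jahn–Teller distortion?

[FeBr₆]⁴−: Each bromide is −1; balancing the −4 overall charge requires Fe(II). Group 8 minus oxidation state 2 gives a d⁶ configuration. Bromide is a weak-field ligand for a first-row metal, so the complex is high-spin. The d⁶ configuration leaves the e_g set evenly filled (or empty) — no strong Jahn–Teller driving force.
[Cr(OH)₆]⁴−: Summing ligand charges against the −4 overall charge gives an oxidation state of +2 for chromium. Cr sits in group 6, so the d-electron count is 6 − 2 = 4. Hydroxide is a weak-field ligand for a first-row metal, so the complex is high-spin. The t₂g³e_g¹ (high-spin) configuration has an unevenly filled e_g set; the Jahn–Teller theorem predicts a tetragonal distortion (typically axial elongation) to lift the degeneracy.

[Cr(OH)₆]⁴−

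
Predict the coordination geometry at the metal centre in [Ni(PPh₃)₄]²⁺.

Ligand charges: triphenylphosphine is neutral. With an overall charge of +2 the nickel centre must be in the +2 oxidation state.
Ni sits in group 10, so the d-electron count is 10 − 2 = 8.
Coordination number: 4.
Triphenylphosphine is a strong-field ligand (high in the spectrochemical series).
A 3d d⁸ ion with strong-field ligands gains enough CFSE to favour square planar over tetrahedral.

square planar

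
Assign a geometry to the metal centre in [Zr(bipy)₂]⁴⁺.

Summing ligand charges against the +4 overall charge gives an oxidation state of +4 for zirconium.
Zr sits in group 4, so the d-electron count is 4 − 4 = 0.
Counting donor atoms: 2×2,2′-bipyridine (bidentate) → 4 donors. Coordination number = 4.
A d⁰ ion has no crystal-field stabilisation preference between square planar and tetrahedral, so four ligands adopt the sterically favoured tetrahedral geometry.

tetrahedral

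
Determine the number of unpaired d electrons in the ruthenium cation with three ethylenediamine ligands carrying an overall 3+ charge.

1 unpaired electron

Ligand charges: ethylenediamine is neutral. With an overall charge of +3 the ruthenium centre must be in the +3 oxidation state.
Group 8 minus oxidation state 3 gives a d⁵ configuration.
Counting donor atoms: 3×ethylenediamine (bidentate) → 6 donors. Coordination number = 6.
The spin state decides the count: a 4d ion has a large Δₒ and is invariably low-spin.
An octahedral low-spin d⁵ ion is t₂g⁵e_g⁰, giving 1 unpaired electron.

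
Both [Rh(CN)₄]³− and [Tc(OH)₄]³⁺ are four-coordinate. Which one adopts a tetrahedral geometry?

For [Rh(CN)₄]³−: Each cyanide is −1; balancing the −3 overall charge requires Rh(I). Rhodium is a group-9 element; Rh(I) is therefore d⁸. A 4d d⁸ ion has a large crystal-field splitting; square planar leaves the high-energy d_{x²−y²} orbital empty and maximises CFSE. → square planar.
For [Tc(OH)₄]³⁺: Each hydroxide is −1; balancing the +3 overall charge requires Tc(VII). Technetium is a group-7 element; Tc(VII) is therefore d⁰. A d⁰ ion has no crystal-field stabilisation preference between square planar and tetrahedral, so four ligands adopt the sterically favoured tetrahedral geometry. → tetrahedral.

[Tc(OH)₄]³⁺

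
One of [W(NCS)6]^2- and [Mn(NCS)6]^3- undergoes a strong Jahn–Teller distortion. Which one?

[Mn(NCS)6]^3-

[W(NCS)6]^2-: Each isothiocyanate is −1; balancing the −2 overall charge requires W(IV). Group 6 minus oxidation state 4 gives a d² configuration. The d² configuration leaves the e_g set evenly filled (or empty) — no strong Jahn–Teller driving force.
[Mn(NCS)6]^3-: Ligand charges: each isothiocyanate is −1. With an overall charge of −3 the manganese centre must be in the +3 oxidation state. Group 7 minus oxidation state 3 gives a d⁴ configuration. Isothiocyanate is a weak-field ligand for a first-row metal, so the complex is high-spin. The t₂g³e_g¹ (high-spin) configuration has an unevenly filled e_g set; the Jahn–Teller theorem predicts a tetragonal distortion (typically axial elongation) to lift the degeneracy.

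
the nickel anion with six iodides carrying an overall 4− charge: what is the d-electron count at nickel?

d8

Summing ligand charges against the −4 overall charge gives an oxidation state of +2 for nickel.
Nickel is a group-10 element; Ni(II) is therefore d⁸.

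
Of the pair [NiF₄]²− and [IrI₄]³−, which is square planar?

For [NiF₄]²−: Ligand charges: each fluoride is −1. With an overall charge of −2 the nickel centre must be in the +2 oxidation state. Nickel is a group-10 element; Ni(II) is therefore d⁸. Fluoride is a weak-field ligand. With weak-field ligands the CFSE gain from square planar is small, so a 3d d⁸ ion takes the sterically preferred tetrahedral geometry. → tetrahedral.
For [IrI₄]³−: Summing ligand charges against the −3 overall charge gives an oxidation state of +1 for iridium. Ir sits in group 9, so the d-electron count is 9 − 1 = 8. A 5d d⁸ ion has a large crystal-field splitting; square planar leaves the high-energy d_{x²−y²} orbital empty and maximises CFSE. → square planar.

[IrI₄]³−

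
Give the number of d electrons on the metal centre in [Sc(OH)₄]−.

d0

Each hydroxide is −1; balancing the −1 overall charge requires Sc(III).
Group 3 minus oxidation state 3 gives a d⁰ configuration.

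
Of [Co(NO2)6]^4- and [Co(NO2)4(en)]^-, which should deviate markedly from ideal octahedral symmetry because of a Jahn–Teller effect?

[Co(NO2)6]^4-

[Co(NO2)6]^4-: Each nitro (N-bound nitrite) is −1; balancing the −4 overall charge requires Co(II). Cobalt is a group-9 element; Co(II) is therefore d⁷. Nitro (N-bound nitrite) is a strong-field ligand (high in the spectrochemical series) for a first-row metal, so the complex is low-spin. The t₂g⁶e_g¹ (low-spin) configuration has an unevenly filled e_g set; the Jahn–Teller theorem predicts a tetragonal distortion (typically axial elongation) to lift the degeneracy.
[Co(NO2)4(en)]^-: Ligand charges: each nitro (N-bound nitrite) is −1; ethylenediamine is neutral. With an overall charge of −1 the cobalt centre must be in the +3 oxidation state. Cobalt is a group-9 element; Co(III) is therefore d⁶. Co(III) has an exceptionally large octahedral splitting and is low-spin with essentially every ligand except fluoride. The d⁶ configuration leaves the e_g set evenly filled (or empty) — no strong Jahn–Teller driving force.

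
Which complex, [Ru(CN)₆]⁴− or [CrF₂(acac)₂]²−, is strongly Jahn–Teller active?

[CrF₂(acac)₂]²−

[Ru(CN)₆]⁴−: Ligand charges: each cyanide is −1. With an overall charge of −4 the ruthenium centre must be in the +2 oxidation state. Group 8 minus oxidation state 2 gives a d⁶ configuration. A 4d ion has a large Δₒ and is invariably low-spin. The d⁶ configuration leaves the e_g set evenly filled (or empty) — no strong Jahn–Teller driving force.
[CrF₂(acac)₂]²−: Summing ligand charges against the −2 overall charge gives an oxidation state of +2 for chromium. Group 6 minus oxidation state 2 gives a d⁴ configuration. Acetylacetonate and fluoride are weak-field ligands for a first-row metal, so the complex is high-spin. The t₂g³e_g¹ (high-spin) configuration has an unevenly filled e_g set; the Jahn–Teller theorem predicts a tetragonal distortion (typically axial elongation) to lift the degeneracy.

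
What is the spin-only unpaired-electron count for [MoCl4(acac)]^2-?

3

Ligand charges: each chloride is −1; each acetylacetonate is −1. With an overall charge of −2 the molybdenum centre must be in the +3 oxidation state.
Group 6 minus oxidation state 3 gives a d³ configuration.
Counting donor atoms: 4×chloride (monodentate) → 4 donors; 1×acetylacetonate (bidentate) → 2 donors. Coordination number = 6.
In an octahedral field the d³ configuration is t₂g³e_g⁰ (only one arrangement possible), giving 3 unpaired electrons.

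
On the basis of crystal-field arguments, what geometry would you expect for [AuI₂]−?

linear

Each iodide is −1; balancing the −1 overall charge requires Au(I).
Gold is a group-11 element; Au(I) is therefore d¹⁰.
Coordination number: 2.
A d¹⁰ ion with only two ligands adopts a linear arrangement (sp hybridisation; no CFSE preference).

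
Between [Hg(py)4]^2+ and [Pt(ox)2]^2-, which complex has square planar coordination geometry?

[Pt(ox)2]^2-

For [Hg(py)4]^2+: Summing ligand charges against the +2 overall charge gives an oxidation state of +2 for mercury. Mercury is a group-12 element; Hg(II) is therefore d¹⁰. A d¹⁰ ion has no crystal-field stabilisation preference between square planar and tetrahedral, so four ligands adopt the sterically favoured tetrahedral geometry. → tetrahedral.
For [Pt(ox)2]^2-: Ligand charges: each oxalate is −2. With an overall charge of −2 the platinum centre must be in the +2 oxidation state. Pt sits in group 10, so the d-electron count is 10 − 2 = 8. A 5d d⁸ ion has a large crystal-field splitting; square planar leaves the high-energy d_{x²−y²} orbital empty and maximises CFSE. → square planar.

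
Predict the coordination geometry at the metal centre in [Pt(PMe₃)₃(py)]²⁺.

Trimethylphosphine is neutral; pyridine is neutral; balancing the +2 overall charge requires Pt(II).
Platinum is a group-10 element; Pt(II) is therefore d⁸.
Coordination number: 4.
A 5d d⁸ ion has a large crystal-field splitting; square planar leaves the high-energy d_{x²−y²} orbital empty and maximises CFSE.

square planar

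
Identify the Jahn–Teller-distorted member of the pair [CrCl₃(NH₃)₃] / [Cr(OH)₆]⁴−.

[CrCl₃(NH₃)₃]: Summing ligand charges against the 0 overall charge gives an oxidation state of +3 for chromium. Chromium is a group-6 element; Cr(III) is therefore d³. The d³ configuration leaves the e_g set evenly filled (or empty) — no strong Jahn–Teller driving force.
[Cr(OH)₆]⁴−: Ligand charges: each hydroxide is −1. With an overall charge of −4 the chromium centre must be in the +2 oxidation state. Chromium is a group-6 element; Cr(II) is therefore d⁴. Hydroxide is a weak-field ligand for a first-row metal, so the complex is high-spin. The t₂g³e_g¹ (high-spin) configuration has an unevenly filled e_g set; the Jahn–Teller theorem predicts a tetragonal distortion (typically axial elongation) to lift the degeneracy.

[Cr(OH)₆]⁴−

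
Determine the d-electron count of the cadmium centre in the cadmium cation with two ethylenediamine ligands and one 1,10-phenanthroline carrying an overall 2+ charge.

Ethylenediamine is neutral; 1,10-phenanthroline is neutral; balancing the +2 overall charge requires Cd(II).
Cadmium is a group-12 element; Cd(II) is therefore d¹⁰.

d10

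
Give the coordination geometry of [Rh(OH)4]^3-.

Each hydroxide is −1; balancing the −3 overall charge requires Rh(I).
Group 9 minus oxidation state 1 gives a d⁸ configuration.
Coordination number: 4.
A 4d d⁸ ion has a large crystal-field splitting; square planar leaves the high-energy d_{x²−y²} orbital empty and maximises CFSE.

square planar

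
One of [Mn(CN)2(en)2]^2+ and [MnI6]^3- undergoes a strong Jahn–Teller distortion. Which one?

[MnI6]^3-

[Mn(CN)2(en)2]^2+: Summing ligand charges against the +2 overall charge gives an oxidation state of +4 for manganese. Mn sits in group 7, so the d-electron count is 7 − 4 = 3. The d³ configuration leaves the e_g set evenly filled (or empty) — no strong Jahn–Teller driving force.
[MnI6]^3-: Summing ligand charges against the −3 overall charge gives an oxidation state of +3 for manganese. Manganese is a group-7 element; Mn(III) is therefore d⁴. Iodide is a weak-field ligand for a first-row metal, so the complex is high-spin. The t₂g³e_g¹ (high-spin) configuration has an unevenly filled e_g set; the Jahn–Teller theorem predicts a tetragonal distortion (typically axial elongation) to lift the degeneracy.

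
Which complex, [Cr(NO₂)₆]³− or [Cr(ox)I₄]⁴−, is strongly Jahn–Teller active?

[Cr(ox)I₄]⁴−

[Cr(NO₂)₆]³−: Summing ligand charges against the −3 overall charge gives an oxidation state of +3 for chromium. Group 6 minus oxidation state 3 gives a d³ configuration. The d³ configuration leaves the e_g set evenly filled (or empty) — no strong Jahn–Teller driving force.
[Cr(ox)I₄]⁴−: Ligand charges: each oxalate is −2; each iodide is −1. With an overall charge of −4 the chromium centre must be in the +2 oxidation state. Chromium is a group-6 element; Cr(II) is therefore d⁴. Iodide and oxalate are weak-field ligands for a first-row metal, so the complex is high-spin. The t₂g³e_g¹ (high-spin) configuration has an unevenly filled e_g set; the Jahn–Teller theorem predicts a tetragonal distortion (typically axial elongation) to lift the degeneracy.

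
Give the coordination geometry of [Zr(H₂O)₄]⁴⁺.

tetrahedral

Summing ligand charges against the +4 overall charge gives an oxidation state of +4 for zirconium.
Zr sits in group 4, so the d-electron count is 4 − 4 = 0.
With 4 monodentate ligands the coordination number is 4.
A d⁰ ion has no crystal-field stabilisation preference between square planar and tetrahedral, so four ligands adopt the sterically favoured tetrahedral geometry.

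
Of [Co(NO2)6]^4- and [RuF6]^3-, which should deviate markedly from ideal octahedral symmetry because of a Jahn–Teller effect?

[Co(NO2)6]^4-

[Co(NO2)6]^4-: Summing ligand charges against the −4 overall charge gives an oxidation state of +2 for cobalt. Cobalt is a group-9 element; Co(II) is therefore d⁷. Nitro (N-bound nitrite) is a strong-field ligand (high in the spectrochemical series) for a first-row metal, so the complex is low-spin. The t₂g⁶e_g¹ (low-spin) configuration has an unevenly filled e_g set; the Jahn–Teller theorem predicts a tetragonal distortion (typically axial elongation) to lift the degeneracy.
[RuF6]^3-: Each fluoride is −1; balancing the −3 overall charge requires Ru(III). Ru sits in group 8, so the d-electron count is 8 − 3 = 5. A 4d ion has a large Δₒ and is invariably low-spin. The d⁵ configuration leaves the e_g set evenly filled (or empty) — no strong Jahn–Teller driving force.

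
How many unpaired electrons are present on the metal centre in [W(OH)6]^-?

1 unpaired electron

Ligand charges: each hydroxide is −1. With an overall charge of −1 the tungsten centre must be in the +5 oxidation state.
W sits in group 6, so the d-electron count is 6 − 5 = 1.
In an octahedral field the d¹ configuration is t₂g¹e_g⁰ (only one arrangement possible), giving 1 unpaired electron.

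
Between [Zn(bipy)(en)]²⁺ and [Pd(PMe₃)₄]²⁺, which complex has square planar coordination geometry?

[Pd(PMe₃)₄]²⁺

For [Zn(bipy)(en)]²⁺: Ligand charges: 2,2′-bipyridine is neutral; ethylenediamine is neutral. With an overall charge of +2 the zinc centre must be in the +2 oxidation state. Zn sits in group 12, so the d-electron count is 12 − 2 = 10. A d¹⁰ ion has no crystal-field stabilisation preference between square planar and tetrahedral, so four ligands adopt the sterically favoured tetrahedral geometry. → tetrahedral.
For [Pd(PMe₃)₄]²⁺: Summing ligand charges against the +2 overall charge gives an oxidation state of +2 for palladium. Palladium is a group-10 element; Pd(II) is therefore d⁸. A 4d d⁸ ion has a large crystal-field splitting; square planar leaves the high-energy d_{x²−y²} orbital empty and maximises CFSE. → square planar.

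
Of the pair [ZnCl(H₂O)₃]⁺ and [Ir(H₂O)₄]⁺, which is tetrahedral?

For [ZnCl(H₂O)₃]⁺: Each chloride is −1; water is neutral; balancing the +1 overall charge requires Zn(II). Group 12 minus oxidation state 2 gives a d¹⁰ configuration. A d¹⁰ ion has no crystal-field stabilisation preference between square planar and tetrahedral, so four ligands adopt the sterically favoured tetrahedral geometry. → tetrahedral.
For [Ir(H₂O)₄]⁺: Summing ligand charges against the +1 overall charge gives an oxidation state of +1 for iridium. Iridium is a group-9 element; Ir(I) is therefore d⁸. A 5d d⁸ ion has a large crystal-field splitting; square planar leaves the high-energy d_{x²−y²} orbital empty and maximises CFSE. → square planar.

[ZnCl(H₂O)₃]⁺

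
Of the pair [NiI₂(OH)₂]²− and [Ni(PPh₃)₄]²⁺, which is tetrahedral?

For [NiI₂(OH)₂]²−: Summing ligand charges against the −2 overall charge gives an oxidation state of +2 for nickel. Nickel is a group-10 element; Ni(II) is therefore d⁸. Hydroxide and iodide are weak-field ligands. With weak-field ligands the CFSE gain from square planar is small, so a 3d d⁸ ion takes the sterically preferred tetrahedral geometry. → tetrahedral.
For [Ni(PPh₃)₄]²⁺: Triphenylphosphine is neutral; balancing the +2 overall charge requires Ni(II). Ni sits in group 10, so the d-electron count is 10 − 2 = 8. Triphenylphosphine is a strong-field ligand (high in the spectrochemical series). A 3d d⁸ ion with strong-field ligands gains enough CFSE to favour square planar over tetrahedral. → square planar.

[NiI₂(OH)₂]²−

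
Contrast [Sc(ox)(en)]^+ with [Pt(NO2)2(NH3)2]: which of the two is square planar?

For [Sc(ox)(en)]^+: Each oxalate is −2; ethylenediamine is neutral; balancing the +1 overall charge requires Sc(III). Group 3 minus oxidation state 3 gives a d⁰ configuration. A d⁰ ion has no crystal-field stabilisation preference between square planar and tetrahedral, so four ligands adopt the sterically favoured tetrahedral geometry. → tetrahedral.
For [Pt(NO2)2(NH3)2]: Summing ligand charges against the 0 overall charge gives an oxidation state of +2 for platinum. Platinum is a group-10 element; Pt(II) is therefore d⁸. A 5d d⁸ ion has a large crystal-field splitting; square planar leaves the high-energy d_{x²−y²} orbital empty and maximises CFSE. → square planar.

[Pt(NO2)2(NH3)2]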